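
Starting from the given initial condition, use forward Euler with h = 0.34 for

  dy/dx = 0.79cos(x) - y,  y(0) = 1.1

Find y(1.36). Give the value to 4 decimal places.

Euler: y_{n+1} = y_n + h·f(x_n, y_n).
x=0.000000, y=1.100000: f=-0.310000 → y ← 1.100000 + 0.34·(-0.310000) = 0.994600
x=0.340000, y=0.994600: f=-0.249824 → y ← 0.994600 + 0.34·(-0.249824) = 0.909660
x=0.680000, y=0.909660: f=-0.295377 → y ← 0.909660 + 0.34·(-0.295377) = 0.809232
x=1.020000, y=0.809232: f=-0.395772 → y ← 0.809232 + 0.34·(-0.395772) = 0.674669
y(1.36) ≈ 0.6747

0.6747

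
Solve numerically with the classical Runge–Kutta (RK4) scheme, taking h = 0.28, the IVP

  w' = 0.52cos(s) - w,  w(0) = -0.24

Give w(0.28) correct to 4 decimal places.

RK4: k1 = f(s_n, w_n); k2 = f(s_n + h/2, w_n + (h/2)·k1); k3 = f(s_n + h/2, w_n + (h/2)·k2); k4 = f(s_n + h, w_n + h·k3); w_{n+1} = w_n + (h/6)·(k1 + 2k2 + 2k3 + k4).
s=0.000000, w=-0.240000:
  k1 = f(0.000000, -0.240000) = 0.760000
  k2 = f(0.140000, -0.133600) = 0.648512
  k3 = f(0.140000, -0.149208) = 0.664121
  k4 = f(0.280000, -0.054046) = 0.553795
  w ← -0.240000 + (0.28/6)·(k1 + 2k2 + 2k3 + k4) = -0.056177
w(0.28) ≈ -0.0562

-0.0562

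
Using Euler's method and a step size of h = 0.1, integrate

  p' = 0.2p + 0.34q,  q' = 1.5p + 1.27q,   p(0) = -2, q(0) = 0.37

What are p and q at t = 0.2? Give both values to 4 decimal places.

Euler on (p,q): p_{n+1} = p_n + h·p', q_{n+1} = q_n + h·q'.
0.000000: (-2.000000, 0.370000); f=(-0.274200, -2.530100) → (-2.027420, 0.116990)
0.100000: (-2.027420, 0.116990); f=(-0.365707, -2.892553) → (-2.063991, -0.172265)
(p(0.2), q(0.2)) ≈ (-2.0640, -0.1723)

-2.0640, -0.1723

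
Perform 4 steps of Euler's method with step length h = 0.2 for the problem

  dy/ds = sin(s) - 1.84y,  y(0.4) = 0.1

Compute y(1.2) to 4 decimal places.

0.3397

Euler: y_{n+1} = y_n + h·f(s_n, y_n).
s=0.400000, y=0.100000: f=0.205418 → y ← 0.100000 + 0.2·0.205418 = 0.141084
s=0.600000, y=0.141084: f=0.305049 → y ← 0.141084 + 0.2·0.305049 = 0.202093
s=0.800000, y=0.202093: f=0.345504 → y ← 0.202093 + 0.2·0.345504 = 0.271194
s=1.000000, y=0.271194: f=0.342474 → y ← 0.271194 + 0.2·0.342474 = 0.339689
y(1.2) ≈ 0.3397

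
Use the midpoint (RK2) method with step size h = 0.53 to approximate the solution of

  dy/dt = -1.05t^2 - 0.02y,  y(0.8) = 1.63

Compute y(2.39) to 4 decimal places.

Midpoint: k1 = f(t_n, y_n); k2 = f(t_n + h/2, y_n + (h/2)·k1); y_{n+1} = y_n + h·k2.
t=0.800000, y=1.630000:
  k1 = f(0.800000, 1.630000) = -0.704600
  k2 = f(1.065000, 1.443281) = -1.219802
  y ← 1.630000 + 0.53·(-1.219802) = 0.983505
t=1.330000, y=0.983505:
  k1 = f(1.330000, 0.983505) = -1.877015
  k2 = f(1.595000, 0.486096) = -2.680948
  y ← 0.983505 + 0.53·(-2.680948) = -0.437398
t=1.860000, y=-0.437398:
  k1 = f(1.860000, -0.437398) = -3.623832
  k2 = f(2.125000, -1.397713) = -4.713452
  y ← -0.437398 + 0.53·(-4.713452) = -2.935527
y(2.39) ≈ -2.9355

-2.9355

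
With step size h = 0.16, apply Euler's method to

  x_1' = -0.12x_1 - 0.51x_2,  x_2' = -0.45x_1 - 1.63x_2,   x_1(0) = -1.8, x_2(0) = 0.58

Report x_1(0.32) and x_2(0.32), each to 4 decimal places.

Euler on (x_1,x_2): x_1_{n+1} = x_1_n + h·x_1', x_2_{n+1} = x_2_n + h·x_2'.
0.000000: (-1.800000, 0.580000); f=(-0.079800, -0.135400) → (-1.812768, 0.558336)
0.160000: (-1.812768, 0.558336); f=(-0.067219, -0.094342) → (-1.823523, 0.543241)
(x_1(0.32), x_2(0.32)) ≈ (-1.8235, 0.5432)

-1.8235, 0.5432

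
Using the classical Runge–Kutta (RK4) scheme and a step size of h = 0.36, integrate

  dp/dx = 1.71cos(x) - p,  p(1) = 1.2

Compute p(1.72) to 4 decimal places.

RK4: k1 = f(x_n, p_n); k2 = f(x_n + h/2, p_n + (h/2)·k1); k3 = f(x_n + h/2, p_n + (h/2)·k2); k4 = f(x_n + h, p_n + h·k3); p_{n+1} = p_n + (h/6)·(k1 + 2k2 + 2k3 + k4).
x=1.000000, p=1.200000:
  k1 = f(1.000000, 1.200000) = -0.276083
  k2 = f(1.180000, 1.150305) = -0.498924
  k3 = f(1.180000, 1.110194) = -0.458812
  k4 = f(1.360000, 1.034828) = -0.677029
  p ← 1.200000 + (0.36/6)·(k1 + 2k2 + 2k3 + k4) = 1.027885
x=1.360000, p=1.027885:
  k1 = f(1.360000, 1.027885) = -0.670087
  k2 = f(1.540000, 0.907269) = -0.854616
  k3 = f(1.540000, 0.874054) = -0.821401
  k4 = f(1.720000, 0.732181) = -0.986373
  p ← 1.027885 + (0.36/6)·(k1 + 2k2 + 2k3 + k4) = 0.727375
p(1.72) ≈ 0.7274

0.7274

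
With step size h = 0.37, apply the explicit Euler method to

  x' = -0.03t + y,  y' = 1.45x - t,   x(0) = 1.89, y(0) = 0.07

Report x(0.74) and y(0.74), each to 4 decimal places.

2.3129, 1.9750

Euler on (x,y): x_{n+1} = x_n + h·x', y_{n+1} = y_n + h·y'.
0.000000: (1.890000, 0.070000); f=(0.070000, 2.740500) → (1.915900, 1.083985)
0.370000: (1.915900, 1.083985); f=(1.072885, 2.408055) → (2.312867, 1.974965)
(x(0.74), y(0.74)) ≈ (2.3129, 1.9750)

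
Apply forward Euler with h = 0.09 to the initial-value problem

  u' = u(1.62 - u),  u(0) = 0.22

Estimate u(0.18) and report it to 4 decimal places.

0.2783

Euler: u_{n+1} = u_n + h·f(x_n, u_n).
x=0.000000, u=0.220000: f=0.308000 → u ← 0.220000 + 0.09·0.308000 = 0.247720
x=0.090000, u=0.247720: f=0.339941 → u ← 0.247720 + 0.09·0.339941 = 0.278315
u(0.18) ≈ 0.2783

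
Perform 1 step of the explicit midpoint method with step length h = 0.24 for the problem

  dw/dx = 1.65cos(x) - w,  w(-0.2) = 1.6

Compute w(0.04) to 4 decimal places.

1.6102

Midpoint: k1 = f(x_n, w_n); k2 = f(x_n + h/2, w_n + (h/2)·k1); w_{n+1} = w_n + h·k2.
x=-0.200000, w=1.600000:
  k1 = f(-0.200000, 1.600000) = 0.017110
  k2 = f(-0.080000, 1.602053) = 0.042670
  w ← 1.600000 + 0.24·0.042670 = 1.610241
w(0.04) ≈ 1.6102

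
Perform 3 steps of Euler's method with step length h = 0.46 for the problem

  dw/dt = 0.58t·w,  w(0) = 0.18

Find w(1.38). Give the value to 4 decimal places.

0.2517

Euler: w_{n+1} = w_n + h·f(t_n, w_n).
t=0.000000, w=0.180000: f=0.000000 → w ← 0.180000 + 0.46·0.000000 = 0.180000
t=0.460000, w=0.180000: f=0.048024 → w ← 0.180000 + 0.46·0.048024 = 0.202091
t=0.920000, w=0.202091: f=0.107836 → w ← 0.202091 + 0.46·0.107836 = 0.251695
w(1.38) ≈ 0.2517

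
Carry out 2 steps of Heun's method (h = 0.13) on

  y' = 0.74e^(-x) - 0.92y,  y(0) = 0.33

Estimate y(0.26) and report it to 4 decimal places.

0.4093

Heun: k1 = f(x_n, y_n); k2 = f(x_n + h, y_n + h·k1); y_{n+1} = y_n + (h/2)·(k1 + k2).
x=0.000000, y=0.330000:
  k1 = f(0.000000, 0.330000) = 0.436400
  k2 = f(0.130000, 0.386732) = 0.293997
  y ← 0.330000 + (0.13/2)·(0.436400 + 0.293997) = 0.377476
x=0.130000, y=0.377476:
  k1 = f(0.130000, 0.377476) = 0.302513
  k2 = f(0.260000, 0.416802) = 0.187120
  y ← 0.377476 + (0.13/2)·(0.302513 + 0.187120) = 0.409302
y(0.26) ≈ 0.4093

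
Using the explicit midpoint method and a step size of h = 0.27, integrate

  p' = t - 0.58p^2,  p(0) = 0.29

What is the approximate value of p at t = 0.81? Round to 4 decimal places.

Midpoint: k1 = f(t_n, p_n); k2 = f(t_n + h/2, p_n + (h/2)·k1); p_{n+1} = p_n + h·k2.
t=0.000000, p=0.290000:
  k1 = f(0.000000, 0.290000) = -0.048778
  k2 = f(0.135000, 0.283415) = 0.088412
  p ← 0.290000 + 0.27·0.088412 = 0.313871
t=0.270000, p=0.313871:
  k1 = f(0.270000, 0.313871) = 0.212861
  k2 = f(0.405000, 0.342608) = 0.336920
  p ← 0.313871 + 0.27·0.336920 = 0.404840
t=0.540000, p=0.404840:
  k1 = f(0.540000, 0.404840) = 0.444941
  k2 = f(0.675000, 0.464907) = 0.549640
  p ← 0.404840 + 0.27·0.549640 = 0.553242
p(0.81) ≈ 0.5532

0.5532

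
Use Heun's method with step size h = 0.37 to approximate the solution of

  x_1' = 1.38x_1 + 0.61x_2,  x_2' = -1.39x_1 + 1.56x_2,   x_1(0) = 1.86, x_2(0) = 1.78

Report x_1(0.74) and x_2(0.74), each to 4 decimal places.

Heun on (x_1,x_2): k1 = f(t_n, state_n); k2 = f(t_n + h, state_n + h·k1); state_{n+1} = state_n + (h/2)·(k1 + k2).
0.000000: (1.860000, 1.780000)
  k1 = (3.652600, 0.191400)
  predictor → (3.211462, 1.850818)
  k2 = (5.560817, -1.576656)
  → (3.564482, 1.523728)
0.370000: (3.564482, 1.523728)
  k1 = (5.848459, -2.577615)
  predictor → (5.728412, 0.570010)
  k2 = (8.252915, -7.073277)
  → (6.173236, -0.261687)
(x_1(0.74), x_2(0.74)) ≈ (6.1732, -0.2617)

6.1732, -0.2617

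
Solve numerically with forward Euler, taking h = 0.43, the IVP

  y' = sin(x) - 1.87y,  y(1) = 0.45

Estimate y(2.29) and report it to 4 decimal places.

0.5128

Euler: y_{n+1} = y_n + h·f(x_n, y_n).
x=1.000000, y=0.450000: f=-0.000029 → y ← 0.450000 + 0.43·(-0.000029) = 0.449988
x=1.430000, y=0.449988: f=0.148628 → y ← 0.449988 + 0.43·0.148628 = 0.513898
x=1.860000, y=0.513898: f=-0.002517 → y ← 0.513898 + 0.43·(-0.002517) = 0.512815
y(2.29) ≈ 0.5128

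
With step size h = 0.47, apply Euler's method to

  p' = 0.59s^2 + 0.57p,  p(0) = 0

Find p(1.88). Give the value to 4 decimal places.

Euler: p_{n+1} = p_n + h·f(s_n, p_n).
s=0.000000, p=0.000000: f=0.000000 → p ← 0.000000 + 0.47·0.000000 = 0.000000
s=0.470000, p=0.000000: f=0.130331 → p ← 0.000000 + 0.47·0.130331 = 0.061256
s=0.940000, p=0.061256: f=0.556240 → p ← 0.061256 + 0.47·0.556240 = 0.322688
s=1.410000, p=0.322688: f=1.356911 → p ← 0.322688 + 0.47·1.356911 = 0.960437
p(1.88) ≈ 0.9604

0.9604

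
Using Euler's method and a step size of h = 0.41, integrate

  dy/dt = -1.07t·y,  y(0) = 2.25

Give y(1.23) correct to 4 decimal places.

1.1815

Euler: y_{n+1} = y_n + h·f(t_n, y_n).
t=0.000000, y=2.250000: f=0.000000 → y ← 2.250000 + 0.41·0.000000 = 2.250000
t=0.410000, y=2.250000: f=-0.987075 → y ← 2.250000 + 0.41·(-0.987075) = 1.845299
t=0.820000, y=1.845299: f=-1.619066 → y ← 1.845299 + 0.41·(-1.619066) = 1.181482
y(1.23) ≈ 1.1815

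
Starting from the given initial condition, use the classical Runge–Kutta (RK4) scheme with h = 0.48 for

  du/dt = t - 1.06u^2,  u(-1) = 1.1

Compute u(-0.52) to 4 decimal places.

RK4: k1 = f(t_n, u_n); k2 = f(t_n + h/2, u_n + (h/2)·k1); k3 = f(t_n + h/2, u_n + (h/2)·k2); k4 = f(t_n + h, u_n + h·k3); u_{n+1} = u_n + (h/6)·(k1 + 2k2 + 2k3 + k4).
t=-1.000000, u=1.100000:
  k1 = f(-1.000000, 1.100000) = -2.282600
  k2 = f(-0.760000, 0.552176) = -1.083192
  k3 = f(-0.760000, 0.840034) = -1.507996
  k4 = f(-0.520000, 0.376162) = -0.669988
  u ← 1.100000 + (0.48/6)·(k1 + 2k2 + 2k3 + k4) = 0.449203
u(-0.52) ≈ 0.4492

0.4492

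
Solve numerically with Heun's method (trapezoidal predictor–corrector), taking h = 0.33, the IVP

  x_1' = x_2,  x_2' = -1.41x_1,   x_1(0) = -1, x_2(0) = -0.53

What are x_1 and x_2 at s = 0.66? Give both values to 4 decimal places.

-1.0217, 0.4888

Heun on (x_1,x_2): k1 = f(s_n, state_n); k2 = f(s_n + h, state_n + h·k1); state_{n+1} = state_n + (h/2)·(k1 + k2).
0.000000: (-1.000000, -0.530000)
  k1 = (-0.530000, 1.410000)
  predictor → (-1.174900, -0.064700)
  k2 = (-0.064700, 1.656609)
  → (-1.098126, -0.024010)
0.330000: (-1.098126, -0.024010)
  k1 = (-0.024010, 1.548357)
  predictor → (-1.106049, 0.486948)
  k2 = (0.486948, 1.559529)
  → (-1.021741, 0.488792)
(x_1(0.66), x_2(0.66)) ≈ (-1.0217, 0.4888)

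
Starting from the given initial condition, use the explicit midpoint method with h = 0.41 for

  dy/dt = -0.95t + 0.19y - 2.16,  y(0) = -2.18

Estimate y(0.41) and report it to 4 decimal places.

-3.3564

Midpoint: k1 = f(t_n, y_n); k2 = f(t_n + h/2, y_n + (h/2)·k1); y_{n+1} = y_n + h·k2.
t=0.000000, y=-2.180000:
  k1 = f(0.000000, -2.180000) = -2.574200
  k2 = f(0.205000, -2.707711) = -2.869215
  y ← -2.180000 + 0.41·(-2.869215) = -3.356378
y(0.41) ≈ -3.3564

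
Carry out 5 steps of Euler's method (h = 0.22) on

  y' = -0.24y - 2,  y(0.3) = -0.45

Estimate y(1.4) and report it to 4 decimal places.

-2.3227

Euler: y_{n+1} = y_n + h·f(x_n, y_n).
x=0.300000, y=-0.450000: f=-1.892000 → y ← -0.450000 + 0.22·(-1.892000) = -0.866240
x=0.520000, y=-0.866240: f=-1.792102 → y ← -0.866240 + 0.22·(-1.792102) = -1.260503
x=0.740000, y=-1.260503: f=-1.697479 → y ← -1.260503 + 0.22·(-1.697479) = -1.633948
x=0.960000, y=-1.633948: f=-1.607852 → y ← -1.633948 + 0.22·(-1.607852) = -1.987676
x=1.180000, y=-1.987676: f=-1.522958 → y ← -1.987676 + 0.22·(-1.522958) = -2.322726
y(1.4) ≈ -2.3227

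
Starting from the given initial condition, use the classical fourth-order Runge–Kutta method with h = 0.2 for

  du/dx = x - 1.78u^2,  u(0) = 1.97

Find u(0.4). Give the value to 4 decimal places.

RK4: k1 = f(x_n, u_n); k2 = f(x_n + h/2, u_n + (h/2)·k1); k3 = f(x_n + h/2, u_n + (h/2)·k2); k4 = f(x_n + h, u_n + h·k3); u_{n+1} = u_n + (h/6)·(k1 + 2k2 + 2k3 + k4).
x=0.000000, u=1.970000:
  k1 = f(0.000000, 1.970000) = -6.908002
  k2 = f(0.100000, 1.279200) = -2.812707
  k3 = f(0.100000, 1.688729) = -4.976216
  k4 = f(0.200000, 0.974757) = -1.491268
  u ← 1.970000 + (0.2/6)·(k1 + 2k2 + 2k3 + k4) = 1.170763
x=0.200000, u=1.170763:
  k1 = f(0.200000, 1.170763) = -2.239820
  k2 = f(0.300000, 0.946781) = -1.295581
  k3 = f(0.300000, 1.041205) = -1.629711
  k4 = f(0.400000, 0.844821) = -0.870425
  u ← 1.170763 + (0.2/6)·(k1 + 2k2 + 2k3 + k4) = 0.872069
u(0.4) ≈ 0.8721

0.8721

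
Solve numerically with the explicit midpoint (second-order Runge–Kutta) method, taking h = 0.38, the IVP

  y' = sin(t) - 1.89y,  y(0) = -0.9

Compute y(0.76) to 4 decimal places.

-0.0690

Midpoint: k1 = f(t_n, y_n); k2 = f(t_n + h/2, y_n + (h/2)·k1); y_{n+1} = y_n + h·k2.
t=0.000000, y=-0.900000:
  k1 = f(0.000000, -0.900000) = 1.701000
  k2 = f(0.190000, -0.576810) = 1.279030
  y ← -0.900000 + 0.38·1.279030 = -0.413969
t=0.380000, y=-0.413969:
  k1 = f(0.380000, -0.413969) = 1.153321
  k2 = f(0.570000, -0.194838) = 0.907875
  y ← -0.413969 + 0.38·0.907875 = -0.068976
y(0.76) ≈ -0.0690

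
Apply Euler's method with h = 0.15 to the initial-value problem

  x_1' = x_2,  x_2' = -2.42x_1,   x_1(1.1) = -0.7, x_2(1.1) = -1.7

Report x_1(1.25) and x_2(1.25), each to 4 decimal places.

Euler on (x_1,x_2): x_1_{n+1} = x_1_n + h·x_1', x_2_{n+1} = x_2_n + h·x_2'.
1.100000: (-0.700000, -1.700000); f=(-1.700000, 1.694000) → (-0.955000, -1.445900)
(x_1(1.25), x_2(1.25)) ≈ (-0.9550, -1.4459)

-0.9550, -1.4459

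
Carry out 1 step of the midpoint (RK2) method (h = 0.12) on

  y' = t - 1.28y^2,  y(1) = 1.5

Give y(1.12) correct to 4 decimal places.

1.3316

Midpoint: k1 = f(t_n, y_n); k2 = f(t_n + h/2, y_n + (h/2)·k1); y_{n+1} = y_n + h·k2.
t=1.000000, y=1.500000:
  k1 = f(1.000000, 1.500000) = -1.880000
  k2 = f(1.060000, 1.387200) = -1.403135
  y ← 1.500000 + 0.12·(-1.403135) = 1.331624
y(1.12) ≈ 1.3316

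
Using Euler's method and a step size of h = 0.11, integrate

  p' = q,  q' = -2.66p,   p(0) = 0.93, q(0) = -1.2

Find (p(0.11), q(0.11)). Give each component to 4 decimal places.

Euler on (p,q): p_{n+1} = p_n + h·p', q_{n+1} = q_n + h·q'.
0.000000: (0.930000, -1.200000); f=(-1.200000, -2.473800) → (0.798000, -1.472118)
(p(0.11), q(0.11)) ≈ (0.7980, -1.4721)

0.7980, -1.4721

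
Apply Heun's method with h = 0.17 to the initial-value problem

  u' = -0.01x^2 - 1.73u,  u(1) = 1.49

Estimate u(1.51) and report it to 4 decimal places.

Heun: k1 = f(x_n, u_n); k2 = f(x_n + h, u_n + h·k1); u_{n+1} = u_n + (h/2)·(k1 + k2).
x=1.000000, u=1.490000:
  k1 = f(1.000000, 1.490000) = -2.587700
  k2 = f(1.170000, 1.050091) = -1.830346
  u ← 1.490000 + (0.17/2)·(-2.587700 + (-1.830346)) = 1.114466
x=1.170000, u=1.114466:
  k1 = f(1.170000, 1.114466) = -1.941715
  k2 = f(1.340000, 0.784374) = -1.374924
  u ← 1.114466 + (0.17/2)·(-1.941715 + (-1.374924)) = 0.832552
x=1.340000, u=0.832552:
  k1 = f(1.340000, 0.832552) = -1.458270
  k2 = f(1.510000, 0.584646) = -1.034238
  u ← 0.832552 + (0.17/2)·(-1.458270 + (-1.034238)) = 0.620688
u(1.51) ≈ 0.6207

0.6207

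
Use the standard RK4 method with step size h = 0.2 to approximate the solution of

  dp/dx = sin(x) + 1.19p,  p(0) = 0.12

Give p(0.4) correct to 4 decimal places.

0.2863

RK4: k1 = f(x_n, p_n); k2 = f(x_n + h/2, p_n + (h/2)·k1); k3 = f(x_n + h/2, p_n + (h/2)·k2); k4 = f(x_n + h, p_n + h·k3); p_{n+1} = p_n + (h/6)·(k1 + 2k2 + 2k3 + k4).
x=0.000000, p=0.120000:
  k1 = f(0.000000, 0.120000) = 0.142800
  k2 = f(0.100000, 0.134280) = 0.259627
  k3 = f(0.100000, 0.145963) = 0.273529
  k4 = f(0.200000, 0.174706) = 0.406569
  p ← 0.120000 + (0.2/6)·(k1 + 2k2 + 2k3 + k4) = 0.173856
x=0.200000, p=0.173856:
  k1 = f(0.200000, 0.173856) = 0.405558
  k2 = f(0.300000, 0.214412) = 0.550670
  k3 = f(0.300000, 0.228923) = 0.567939
  k4 = f(0.400000, 0.287444) = 0.731476
  p ← 0.173856 + (0.2/6)·(k1 + 2k2 + 2k3 + k4) = 0.286331
p(0.4) ≈ 0.2863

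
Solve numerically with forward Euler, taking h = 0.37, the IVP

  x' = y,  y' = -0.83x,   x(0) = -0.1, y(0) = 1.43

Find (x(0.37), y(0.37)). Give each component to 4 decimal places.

0.4291, 1.4607

Euler on (x,y): x_{n+1} = x_n + h·x', y_{n+1} = y_n + h·y'.
0.000000: (-0.100000, 1.430000); f=(1.430000, 0.083000) → (0.429100, 1.460710)
(x(0.37), y(0.37)) ≈ (0.4291, 1.4607)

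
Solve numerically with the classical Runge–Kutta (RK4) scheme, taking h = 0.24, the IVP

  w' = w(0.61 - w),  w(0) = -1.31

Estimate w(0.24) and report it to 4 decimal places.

RK4: k1 = f(t_n, w_n); k2 = f(t_n + h/2, w_n + (h/2)·k1); k3 = f(t_n + h/2, w_n + (h/2)·k2); k4 = f(t_n + h, w_n + h·k3); w_{n+1} = w_n + (h/6)·(k1 + 2k2 + 2k3 + k4).
t=0.000000, w=-1.310000:
  k1 = f(0.000000, -1.310000) = -2.515200
  k2 = f(0.120000, -1.611824) = -3.581189
  k3 = f(0.120000, -1.739743) = -4.087948
  k4 = f(0.240000, -2.291107) = -6.646749
  w ← -1.310000 + (0.24/6)·(k1 + 2k2 + 2k3 + k4) = -2.290009
w(0.24) ≈ -2.2900

-2.2900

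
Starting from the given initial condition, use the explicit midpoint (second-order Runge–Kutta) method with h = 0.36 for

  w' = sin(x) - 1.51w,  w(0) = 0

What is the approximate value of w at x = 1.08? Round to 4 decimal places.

0.3320

Midpoint: k1 = f(x_n, w_n); k2 = f(x_n + h/2, w_n + (h/2)·k1); w_{n+1} = w_n + h·k2.
x=0.000000, w=0.000000:
  k1 = f(0.000000, 0.000000) = 0.000000
  k2 = f(0.180000, 0.000000) = 0.179030
  w ← 0.000000 + 0.36·0.179030 = 0.064451
x=0.360000, w=0.064451:
  k1 = f(0.360000, 0.064451) = 0.254954
  k2 = f(0.540000, 0.110342) = 0.347519
  w ← 0.064451 + 0.36·0.347519 = 0.189558
x=0.720000, w=0.189558:
  k1 = f(0.720000, 0.189558) = 0.373153
  k2 = f(0.900000, 0.256725) = 0.395672
  w ← 0.189558 + 0.36·0.395672 = 0.331999
w(1.08) ≈ 0.3320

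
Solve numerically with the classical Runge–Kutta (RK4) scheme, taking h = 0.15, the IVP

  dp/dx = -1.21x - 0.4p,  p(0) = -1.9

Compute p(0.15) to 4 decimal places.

RK4: k1 = f(x_n, p_n); k2 = f(x_n + h/2, p_n + (h/2)·k1); k3 = f(x_n + h/2, p_n + (h/2)·k2); k4 = f(x_n + h, p_n + h·k3); p_{n+1} = p_n + (h/6)·(k1 + 2k2 + 2k3 + k4).
x=0.000000, p=-1.900000:
  k1 = f(0.000000, -1.900000) = 0.760000
  k2 = f(0.075000, -1.843000) = 0.646450
  k3 = f(0.075000, -1.851516) = 0.649857
  k4 = f(0.150000, -1.802522) = 0.539509
  p ← -1.900000 + (0.15/6)·(k1 + 2k2 + 2k3 + k4) = -1.802697
p(0.15) ≈ -1.8027

-1.8027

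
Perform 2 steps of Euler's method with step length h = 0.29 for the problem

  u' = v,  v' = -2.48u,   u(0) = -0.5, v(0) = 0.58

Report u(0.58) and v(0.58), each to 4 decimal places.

Euler on (u,v): u_{n+1} = u_n + h·u', v_{n+1} = v_n + h·v'.
0.000000: (-0.500000, 0.580000); f=(0.580000, 1.240000) → (-0.331800, 0.939600)
0.290000: (-0.331800, 0.939600); f=(0.939600, 0.822864) → (-0.059316, 1.178231)
(u(0.58), v(0.58)) ≈ (-0.0593, 1.1782)

-0.0593, 1.1782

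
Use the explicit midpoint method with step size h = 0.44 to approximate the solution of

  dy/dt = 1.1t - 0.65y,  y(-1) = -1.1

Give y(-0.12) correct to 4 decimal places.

-0.9854

Midpoint: k1 = f(t_n, y_n); k2 = f(t_n + h/2, y_n + (h/2)·k1); y_{n+1} = y_n + h·k2.
t=-1.000000, y=-1.100000:
  k1 = f(-1.000000, -1.100000) = -0.385000
  k2 = f(-0.780000, -1.184700) = -0.087945
  y ← -1.100000 + 0.44·(-0.087945) = -1.138696
t=-0.560000, y=-1.138696:
  k1 = f(-0.560000, -1.138696) = 0.124152
  k2 = f(-0.340000, -1.111382) = 0.348398
  y ← -1.138696 + 0.44·0.348398 = -0.985400
y(-0.12) ≈ -0.9854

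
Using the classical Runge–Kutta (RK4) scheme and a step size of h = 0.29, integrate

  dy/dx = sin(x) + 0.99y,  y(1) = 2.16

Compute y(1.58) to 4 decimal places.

RK4: k1 = f(x_n, y_n); k2 = f(x_n + h/2, y_n + (h/2)·k1); k3 = f(x_n + h/2, y_n + (h/2)·k2); k4 = f(x_n + h, y_n + h·k3); y_{n+1} = y_n + (h/6)·(k1 + 2k2 + 2k3 + k4).
x=1.000000, y=2.160000:
  k1 = f(1.000000, 2.160000) = 2.979871
  k2 = f(1.145000, 2.592081) = 3.476871
  k3 = f(1.145000, 2.664146) = 3.548215
  k4 = f(1.290000, 3.188982) = 4.117928
  y ← 2.160000 + (0.29/6)·(k1 + 2k2 + 2k3 + k4) = 3.182152
x=1.290000, y=3.182152:
  k1 = f(1.290000, 3.182152) = 4.111165
  k2 = f(1.435000, 3.778271) = 4.731282
  k3 = f(1.435000, 3.868188) = 4.820300
  k4 = f(1.580000, 4.580039) = 5.534196
  y ← 3.182152 + (0.29/6)·(k1 + 2k2 + 2k3 + k4) = 4.571664
y(1.58) ≈ 4.5717

4.5717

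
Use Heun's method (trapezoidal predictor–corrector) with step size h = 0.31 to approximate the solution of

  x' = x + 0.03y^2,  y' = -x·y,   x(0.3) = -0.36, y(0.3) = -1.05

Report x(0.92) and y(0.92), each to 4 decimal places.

-0.6289, -1.4093

Heun on (x,y): k1 = f(s_n, state_n); k2 = f(s_n + h, state_n + h·k1); state_{n+1} = state_n + (h/2)·(k1 + k2).
0.300000: (-0.360000, -1.050000)
  k1 = (-0.326925, -0.378000)
  predictor → (-0.461347, -1.167180)
  k2 = (-0.420477, -0.538475)
  → (-0.475847, -1.192054)
0.610000: (-0.475847, -1.192054)
  k1 = (-0.433218, -0.567236)
  predictor → (-0.610145, -1.367897)
  k2 = (-0.554011, -0.834615)
  → (-0.628868, -1.409340)
(x(0.92), y(0.92)) ≈ (-0.6289, -1.4093)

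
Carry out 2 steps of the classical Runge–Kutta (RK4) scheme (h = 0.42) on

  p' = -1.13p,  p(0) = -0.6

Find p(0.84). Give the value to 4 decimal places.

RK4: k1 = f(x_n, p_n); k2 = f(x_n + h/2, p_n + (h/2)·k1); k3 = f(x_n + h/2, p_n + (h/2)·k2); k4 = f(x_n + h, p_n + h·k3); p_{n+1} = p_n + (h/6)·(k1 + 2k2 + 2k3 + k4).
x=0.000000, p=-0.600000:
  k1 = f(0.000000, -0.600000) = 0.678000
  k2 = f(0.210000, -0.457620) = 0.517111
  k3 = f(0.210000, -0.491407) = 0.555290
  k4 = f(0.420000, -0.366778) = 0.414460
  p ← -0.600000 + (0.42/6)·(k1 + 2k2 + 2k3 + k4) = -0.373392
x=0.420000, p=-0.373392:
  k1 = f(0.420000, -0.373392) = 0.421933
  k2 = f(0.630000, -0.284786) = 0.321808
  k3 = f(0.630000, -0.305812) = 0.345568
  k4 = f(0.840000, -0.228253) = 0.257926
  p ← -0.373392 + (0.42/6)·(k1 + 2k2 + 2k3 + k4) = -0.232369
p(0.84) ≈ -0.2324

-0.2324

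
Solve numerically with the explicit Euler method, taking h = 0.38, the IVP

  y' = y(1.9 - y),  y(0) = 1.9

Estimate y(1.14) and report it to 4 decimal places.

1.9000

Euler: y_{n+1} = y_n + h·f(t_n, y_n).
t=0.000000, y=1.900000: f=0.000000 → y ← 1.900000 + 0.38·0.000000 = 1.900000
t=0.380000, y=1.900000: f=0.000000 → y ← 1.900000 + 0.38·0.000000 = 1.900000
t=0.760000, y=1.900000: f=0.000000 → y ← 1.900000 + 0.38·0.000000 = 1.900000
y(1.14) ≈ 1.9000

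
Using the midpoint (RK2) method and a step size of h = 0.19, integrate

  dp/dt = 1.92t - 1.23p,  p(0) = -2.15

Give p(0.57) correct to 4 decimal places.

-0.8196

Midpoint: k1 = f(t_n, p_n); k2 = f(t_n + h/2, p_n + (h/2)·k1); p_{n+1} = p_n + h·k2.
t=0.000000, p=-2.150000:
  k1 = f(0.000000, -2.150000) = 2.644500
  k2 = f(0.095000, -1.898772) = 2.517890
  p ← -2.150000 + 0.19·2.517890 = -1.671601
t=0.190000, p=-1.671601:
  k1 = f(0.190000, -1.671601) = 2.420869
  k2 = f(0.285000, -1.441618) = 2.320391
  p ← -1.671601 + 0.19·2.320391 = -1.230727
t=0.380000, p=-1.230727:
  k1 = f(0.380000, -1.230727) = 2.243394
  k2 = f(0.475000, -1.017604) = 2.163653
  p ← -1.230727 + 0.19·2.163653 = -0.819633
p(0.57) ≈ -0.8196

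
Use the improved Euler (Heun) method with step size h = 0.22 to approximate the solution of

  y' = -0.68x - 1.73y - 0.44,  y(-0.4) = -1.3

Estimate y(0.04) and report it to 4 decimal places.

-0.7273

Heun: k1 = f(x_n, y_n); k2 = f(x_n + h, y_n + h·k1); y_{n+1} = y_n + (h/2)·(k1 + k2).
x=-0.400000, y=-1.300000:
  k1 = f(-0.400000, -1.300000) = 2.081000
  k2 = f(-0.180000, -0.842180) = 1.139371
  y ← -1.300000 + (0.22/2)·(2.081000 + 1.139371) = -0.945759
x=-0.180000, y=-0.945759:
  k1 = f(-0.180000, -0.945759) = 1.318563
  k2 = f(0.040000, -0.655675) = 0.667118
  y ← -0.945759 + (0.22/2)·(1.318563 + 0.667118) = -0.727334
y(0.04) ≈ -0.7273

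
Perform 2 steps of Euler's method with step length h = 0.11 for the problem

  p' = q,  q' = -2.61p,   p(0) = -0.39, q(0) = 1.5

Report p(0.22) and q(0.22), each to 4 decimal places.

-0.0477, 1.6766

Euler on (p,q): p_{n+1} = p_n + h·p', q_{n+1} = q_n + h·q'.
0.000000: (-0.390000, 1.500000); f=(1.500000, 1.017900) → (-0.225000, 1.611969)
0.110000: (-0.225000, 1.611969); f=(1.611969, 0.587250) → (-0.047683, 1.676567)
(p(0.22), q(0.22)) ≈ (-0.0477, 1.6766)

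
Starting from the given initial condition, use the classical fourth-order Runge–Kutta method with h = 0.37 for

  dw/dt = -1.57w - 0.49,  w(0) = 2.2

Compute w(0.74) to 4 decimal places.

0.4754

RK4: k1 = f(t_n, w_n); k2 = f(t_n + h/2, w_n + (h/2)·k1); k3 = f(t_n + h/2, w_n + (h/2)·k2); k4 = f(t_n + h, w_n + h·k3); w_{n+1} = w_n + (h/6)·(k1 + 2k2 + 2k3 + k4).
t=0.000000, w=2.200000:
  k1 = f(0.000000, 2.200000) = -3.944000
  k2 = f(0.185000, 1.470360) = -2.798465
  k3 = f(0.185000, 1.682284) = -3.131186
  k4 = f(0.370000, 1.041461) = -2.125094
  w ← 2.200000 + (0.37/6)·(k1 + 2k2 + 2k3 + k4) = 1.094416
t=0.370000, w=1.094416:
  k1 = f(0.370000, 1.094416) = -2.208232
  k2 = f(0.555000, 0.685893) = -1.566851
  k3 = f(0.555000, 0.804548) = -1.753140
  k4 = f(0.740000, 0.445754) = -1.189833
  w ← 1.094416 + (0.37/6)·(k1 + 2k2 + 2k3 + k4) = 0.475403
w(0.74) ≈ 0.4754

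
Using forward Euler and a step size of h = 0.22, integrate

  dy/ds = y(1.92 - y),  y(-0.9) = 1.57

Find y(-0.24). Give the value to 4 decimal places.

Euler: y_{n+1} = y_n + h·f(s_n, y_n).
s=-0.900000, y=1.570000: f=0.549500 → y ← 1.570000 + 0.22·0.549500 = 1.690890
s=-0.680000, y=1.690890: f=0.387400 → y ← 1.690890 + 0.22·0.387400 = 1.776118
s=-0.460000, y=1.776118: f=0.255551 → y ← 1.776118 + 0.22·0.255551 = 1.832339
y(-0.24) ≈ 1.8323

1.8323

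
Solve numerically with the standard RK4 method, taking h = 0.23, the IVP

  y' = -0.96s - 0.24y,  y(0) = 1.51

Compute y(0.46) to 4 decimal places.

1.2542

RK4: k1 = f(s_n, y_n); k2 = f(s_n + h/2, y_n + (h/2)·k1); k3 = f(s_n + h/2, y_n + (h/2)·k2); k4 = f(s_n + h, y_n + h·k3); y_{n+1} = y_n + (h/6)·(k1 + 2k2 + 2k3 + k4).
s=0.000000, y=1.510000:
  k1 = f(0.000000, 1.510000) = -0.362400
  k2 = f(0.115000, 1.468324) = -0.462798
  k3 = f(0.115000, 1.456778) = -0.460027
  k4 = f(0.230000, 1.404194) = -0.557807
  y ← 1.510000 + (0.23/6)·(k1 + 2k2 + 2k3 + k4) = 1.403976
s=0.230000, y=1.403976:
  k1 = f(0.230000, 1.403976) = -0.557754
  k2 = f(0.345000, 1.339834) = -0.652760
  k3 = f(0.345000, 1.328908) = -0.650138
  k4 = f(0.460000, 1.254444) = -0.742667
  y ← 1.403976 + (0.23/6)·(k1 + 2k2 + 2k3 + k4) = 1.254237
y(0.46) ≈ 1.2542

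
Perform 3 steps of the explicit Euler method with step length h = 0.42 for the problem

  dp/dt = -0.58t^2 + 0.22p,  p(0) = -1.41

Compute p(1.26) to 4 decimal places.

-2.0569

Euler: p_{n+1} = p_n + h·f(t_n, p_n).
t=0.000000, p=-1.410000: f=-0.310200 → p ← -1.410000 + 0.42·(-0.310200) = -1.540284
t=0.420000, p=-1.540284: f=-0.441174 → p ← -1.540284 + 0.42·(-0.441174) = -1.725577
t=0.840000, p=-1.725577: f=-0.788875 → p ← -1.725577 + 0.42·(-0.788875) = -2.056905
p(1.26) ≈ -2.0569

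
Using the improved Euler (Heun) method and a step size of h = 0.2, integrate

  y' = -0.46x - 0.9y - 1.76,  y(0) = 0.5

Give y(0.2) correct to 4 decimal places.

0.0886

Heun: k1 = f(x_n, y_n); k2 = f(x_n + h, y_n + h·k1); y_{n+1} = y_n + (h/2)·(k1 + k2).
x=0.000000, y=0.500000:
  k1 = f(0.000000, 0.500000) = -2.210000
  k2 = f(0.200000, 0.058000) = -1.904200
  y ← 0.500000 + (0.2/2)·(-2.210000 + (-1.904200)) = 0.088580
y(0.2) ≈ 0.0886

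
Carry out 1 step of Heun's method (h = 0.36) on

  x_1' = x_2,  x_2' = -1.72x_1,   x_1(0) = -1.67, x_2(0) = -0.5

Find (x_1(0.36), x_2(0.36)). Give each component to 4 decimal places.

Heun on (x_1,x_2): k1 = f(t_n, state_n); k2 = f(t_n + h, state_n + h·k1); state_{n+1} = state_n + (h/2)·(k1 + k2).
0.000000: (-1.670000, -0.500000)
  k1 = (-0.500000, 2.872400)
  predictor → (-1.850000, 0.534064)
  k2 = (0.534064, 3.182000)
  → (-1.663868, 0.589792)
(x_1(0.36), x_2(0.36)) ≈ (-1.6639, 0.5898)

-1.6639, 0.5898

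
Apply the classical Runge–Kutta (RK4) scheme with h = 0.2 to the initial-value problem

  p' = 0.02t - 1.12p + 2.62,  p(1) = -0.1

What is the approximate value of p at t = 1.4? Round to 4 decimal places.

RK4: k1 = f(t_n, p_n); k2 = f(t_n + h/2, p_n + (h/2)·k1); k3 = f(t_n + h/2, p_n + (h/2)·k2); k4 = f(t_n + h, p_n + h·k3); p_{n+1} = p_n + (h/6)·(k1 + 2k2 + 2k3 + k4).
t=1.000000, p=-0.100000:
  k1 = f(1.000000, -0.100000) = 2.752000
  k2 = f(1.100000, 0.175200) = 2.445776
  k3 = f(1.100000, 0.144578) = 2.480073
  k4 = f(1.200000, 0.396015) = 2.200464
  p ← -0.100000 + (0.2/6)·(k1 + 2k2 + 2k3 + k4) = 0.393472
t=1.200000, p=0.393472:
  k1 = f(1.200000, 0.393472) = 2.203311
  k2 = f(1.300000, 0.613803) = 1.958540
  k3 = f(1.300000, 0.589326) = 1.985955
  k4 = f(1.400000, 0.790663) = 1.762457
  p ← 0.393472 + (0.2/6)·(k1 + 2k2 + 2k3 + k4) = 0.788631
p(1.4) ≈ 0.7886

0.7886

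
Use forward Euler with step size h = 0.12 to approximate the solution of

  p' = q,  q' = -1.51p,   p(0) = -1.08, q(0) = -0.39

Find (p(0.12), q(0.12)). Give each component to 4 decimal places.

-1.1268, -0.1943

Euler on (p,q): p_{n+1} = p_n + h·p', q_{n+1} = q_n + h·q'.
0.000000: (-1.080000, -0.390000); f=(-0.390000, 1.630800) → (-1.126800, -0.194304)
(p(0.12), q(0.12)) ≈ (-1.1268, -0.1943)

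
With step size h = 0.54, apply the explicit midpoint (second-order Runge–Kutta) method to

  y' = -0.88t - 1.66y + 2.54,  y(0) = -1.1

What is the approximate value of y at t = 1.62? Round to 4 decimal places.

Midpoint: k1 = f(t_n, y_n); k2 = f(t_n + h/2, y_n + (h/2)·k1); y_{n+1} = y_n + h·k2.
t=0.000000, y=-1.100000:
  k1 = f(0.000000, -1.100000) = 4.366000
  k2 = f(0.270000, 0.078820) = 2.171559
  y ← -1.100000 + 0.54·2.171559 = 0.072642
t=0.540000, y=0.072642:
  k1 = f(0.540000, 0.072642) = 1.944215
  k2 = f(0.810000, 0.597580) = 0.835218
  y ← 0.072642 + 0.54·0.835218 = 0.523659
t=1.080000, y=0.523659:
  k1 = f(1.080000, 0.523659) = 0.720326
  k2 = f(1.350000, 0.718147) = 0.159876
  y ← 0.523659 + 0.54·0.159876 = 0.609992
y(1.62) ≈ 0.6100

0.6100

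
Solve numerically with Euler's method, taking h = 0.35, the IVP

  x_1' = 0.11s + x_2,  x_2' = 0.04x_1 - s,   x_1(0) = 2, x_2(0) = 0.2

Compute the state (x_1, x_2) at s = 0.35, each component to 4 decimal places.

Euler on (x_1,x_2): x_1_{n+1} = x_1_n + h·x_1', x_2_{n+1} = x_2_n + h·x_2'.
0.000000: (2.000000, 0.200000); f=(0.200000, 0.080000) → (2.070000, 0.228000)
(x_1(0.35), x_2(0.35)) ≈ (2.0700, 0.2280)

2.0700, 0.2280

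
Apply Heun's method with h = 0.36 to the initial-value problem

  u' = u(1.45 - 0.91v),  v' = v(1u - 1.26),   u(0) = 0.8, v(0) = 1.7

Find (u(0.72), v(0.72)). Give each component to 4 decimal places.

Heun on (u,v): k1 = f(x_n, state_n); k2 = f(x_n + h, state_n + h·k1); state_{n+1} = state_n + (h/2)·(k1 + k2).
0.000000: (0.800000, 1.700000)
  k1 = (-0.077600, -0.782000)
  predictor → (0.772064, 1.418480)
  k2 = (0.122900, -0.692127)
  → (0.808154, 1.434657)
0.360000: (0.808154, 1.434657)
  k1 = (0.116748, -0.648244)
  predictor → (0.850183, 1.201289)
  k2 = (0.303368, -0.492309)
  → (0.883775, 1.229358)
(u(0.72), v(0.72)) ≈ (0.8838, 1.2294)

0.8838, 1.2294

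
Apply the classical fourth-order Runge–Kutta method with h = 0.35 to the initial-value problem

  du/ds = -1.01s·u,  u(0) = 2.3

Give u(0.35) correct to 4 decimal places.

2.1620

RK4: k1 = f(s_n, u_n); k2 = f(s_n + h/2, u_n + (h/2)·k1); k3 = f(s_n + h/2, u_n + (h/2)·k2); k4 = f(s_n + h, u_n + h·k3); u_{n+1} = u_n + (h/6)·(k1 + 2k2 + 2k3 + k4).
s=0.000000, u=2.300000:
  k1 = f(0.000000, 2.300000) = 0.000000
  k2 = f(0.175000, 2.300000) = -0.406525
  k3 = f(0.175000, 2.228858) = -0.393951
  k4 = f(0.350000, 2.162117) = -0.764308
  u ← 2.300000 + (0.35/6)·(k1 + 2k2 + 2k3 + k4) = 2.162027
u(0.35) ≈ 2.1620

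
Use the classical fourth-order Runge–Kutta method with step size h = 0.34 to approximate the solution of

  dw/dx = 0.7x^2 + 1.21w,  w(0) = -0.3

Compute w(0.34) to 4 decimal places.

RK4: k1 = f(x_n, w_n); k2 = f(x_n + h/2, w_n + (h/2)·k1); k3 = f(x_n + h/2, w_n + (h/2)·k2); k4 = f(x_n + h, w_n + h·k3); w_{n+1} = w_n + (h/6)·(k1 + 2k2 + 2k3 + k4).
x=0.000000, w=-0.300000:
  k1 = f(0.000000, -0.300000) = -0.363000
  k2 = f(0.170000, -0.361710) = -0.417439
  k3 = f(0.170000, -0.370965) = -0.428637
  k4 = f(0.340000, -0.445737) = -0.458421
  w ← -0.300000 + (0.34/6)·(k1 + 2k2 + 2k3 + k4) = -0.442436
w(0.34) ≈ -0.4424

-0.4424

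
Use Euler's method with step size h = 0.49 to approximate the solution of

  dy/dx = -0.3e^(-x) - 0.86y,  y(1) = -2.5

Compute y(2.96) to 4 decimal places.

-0.3259

Euler: y_{n+1} = y_n + h·f(x_n, y_n).
x=1.000000, y=-2.500000: f=2.039636 → y ← -2.500000 + 0.49·2.039636 = -1.500578
x=1.490000, y=-1.500578: f=1.222886 → y ← -1.500578 + 0.49·1.222886 = -0.901364
x=1.980000, y=-0.901364: f=0.733753 → y ← -0.901364 + 0.49·0.733753 = -0.541826
x=2.470000, y=-0.541826: f=0.440595 → y ← -0.541826 + 0.49·0.440595 = -0.325934
y(2.96) ≈ -0.3259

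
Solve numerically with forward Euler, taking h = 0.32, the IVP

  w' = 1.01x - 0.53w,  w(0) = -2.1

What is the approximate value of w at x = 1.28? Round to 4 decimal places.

Euler: w_{n+1} = w_n + h·f(x_n, w_n).
x=0.000000, w=-2.100000: f=1.113000 → w ← -2.100000 + 0.32·1.113000 = -1.743840
x=0.320000, w=-1.743840: f=1.247435 → w ← -1.743840 + 0.32·1.247435 = -1.344661
x=0.640000, w=-1.344661: f=1.359070 → w ← -1.344661 + 0.32·1.359070 = -0.909758
x=0.960000, w=-0.909758: f=1.451772 → w ← -0.909758 + 0.32·1.451772 = -0.445191
w(1.28) ≈ -0.4452

-0.4452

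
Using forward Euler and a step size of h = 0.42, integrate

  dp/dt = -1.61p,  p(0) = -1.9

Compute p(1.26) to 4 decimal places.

-0.0645

Euler: p_{n+1} = p_n + h·f(t_n, p_n).
t=0.000000, p=-1.900000: f=3.059000 → p ← -1.900000 + 0.42·3.059000 = -0.615220
t=0.420000, p=-0.615220: f=0.990504 → p ← -0.615220 + 0.42·0.990504 = -0.199208
t=0.840000, p=-0.199208: f=0.320725 → p ← -0.199208 + 0.42·0.320725 = -0.064504
p(1.26) ≈ -0.0645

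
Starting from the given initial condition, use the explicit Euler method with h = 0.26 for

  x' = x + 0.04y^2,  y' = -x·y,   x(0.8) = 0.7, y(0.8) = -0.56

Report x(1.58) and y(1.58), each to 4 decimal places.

1.4095, -0.2502

Euler on (x,y): x_{n+1} = x_n + h·x', y_{n+1} = y_n + h·y'.
0.800000: (0.700000, -0.560000); f=(0.712544, 0.392000) → (0.885261, -0.458080)
1.060000: (0.885261, -0.458080); f=(0.893655, 0.405521) → (1.117612, -0.352645)
1.320000: (1.117612, -0.352645); f=(1.122586, 0.394120) → (1.409484, -0.250174)
(x(1.58), y(1.58)) ≈ (1.4095, -0.2502)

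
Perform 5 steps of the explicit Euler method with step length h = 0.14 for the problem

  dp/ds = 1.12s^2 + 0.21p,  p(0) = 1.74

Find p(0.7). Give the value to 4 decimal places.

Euler: p_{n+1} = p_n + h·f(s_n, p_n).
s=0.000000, p=1.740000: f=0.365400 → p ← 1.740000 + 0.14·0.365400 = 1.791156
s=0.140000, p=1.791156: f=0.398095 → p ← 1.791156 + 0.14·0.398095 = 1.846889
s=0.280000, p=1.846889: f=0.475655 → p ← 1.846889 + 0.14·0.475655 = 1.913481
s=0.420000, p=1.913481: f=0.599399 → p ← 1.913481 + 0.14·0.599399 = 1.997397
s=0.560000, p=1.997397: f=0.770685 → p ← 1.997397 + 0.14·0.770685 = 2.105293
p(0.7) ≈ 2.1053

2.1053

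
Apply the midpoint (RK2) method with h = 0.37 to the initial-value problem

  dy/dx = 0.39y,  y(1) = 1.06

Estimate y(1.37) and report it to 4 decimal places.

Midpoint: k1 = f(x_n, y_n); k2 = f(x_n + h/2, y_n + (h/2)·k1); y_{n+1} = y_n + h·k2.
x=1.000000, y=1.060000:
  k1 = f(1.000000, 1.060000) = 0.413400
  k2 = f(1.185000, 1.136479) = 0.443227
  y ← 1.060000 + 0.37·0.443227 = 1.223994
y(1.37) ≈ 1.2240

1.2240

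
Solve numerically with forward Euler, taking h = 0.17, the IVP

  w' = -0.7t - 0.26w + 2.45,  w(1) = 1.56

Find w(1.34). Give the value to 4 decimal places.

Euler: w_{n+1} = w_n + h·f(t_n, w_n).
t=1.000000, w=1.560000: f=1.344400 → w ← 1.560000 + 0.17·1.344400 = 1.788548
t=1.170000, w=1.788548: f=1.165978 → w ← 1.788548 + 0.17·1.165978 = 1.986764
w(1.34) ≈ 1.9868

1.9868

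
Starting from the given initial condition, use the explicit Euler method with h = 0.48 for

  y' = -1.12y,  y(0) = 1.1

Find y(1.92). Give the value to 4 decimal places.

Euler: y_{n+1} = y_n + h·f(x_n, y_n).
x=0.000000, y=1.100000: f=-1.232000 → y ← 1.100000 + 0.48·(-1.232000) = 0.508640
x=0.480000, y=0.508640: f=-0.569677 → y ← 0.508640 + 0.48·(-0.569677) = 0.235195
x=0.960000, y=0.235195: f=-0.263419 → y ← 0.235195 + 0.48·(-0.263419) = 0.108754
x=1.440000, y=0.108754: f=-0.121805 → y ← 0.108754 + 0.48·(-0.121805) = 0.050288
y(1.92) ≈ 0.0503

0.0503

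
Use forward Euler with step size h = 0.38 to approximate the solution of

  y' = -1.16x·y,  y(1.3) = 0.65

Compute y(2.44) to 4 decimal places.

Euler: y_{n+1} = y_n + h·f(x_n, y_n).
x=1.300000, y=0.650000: f=-0.980200 → y ← 0.650000 + 0.38·(-0.980200) = 0.277524
x=1.680000, y=0.277524: f=-0.540839 → y ← 0.277524 + 0.38·(-0.540839) = 0.072005
x=2.060000, y=0.072005: f=-0.172064 → y ← 0.072005 + 0.38·(-0.172064) = 0.006621
y(2.44) ≈ 0.0066

0.0066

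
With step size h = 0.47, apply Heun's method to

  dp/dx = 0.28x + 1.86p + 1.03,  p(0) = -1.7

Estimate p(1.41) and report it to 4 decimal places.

Heun: k1 = f(x_n, p_n); k2 = f(x_n + h, p_n + h·k1); p_{n+1} = p_n + (h/2)·(k1 + k2).
x=0.000000, p=-1.700000:
  k1 = f(0.000000, -1.700000) = -2.132000
  k2 = f(0.470000, -2.702040) = -3.864194
  p ← -1.700000 + (0.47/2)·(-2.132000 + (-3.864194)) = -3.109106
x=0.470000, p=-3.109106:
  k1 = f(0.470000, -3.109106) = -4.621337
  k2 = f(0.940000, -5.281134) = -8.529709
  p ← -3.109106 + (0.47/2)·(-4.621337 + (-8.529709)) = -6.199601
x=0.940000, p=-6.199601:
  k1 = f(0.940000, -6.199601) = -10.238059
  k2 = f(1.410000, -11.011489) = -19.056569
  p ← -6.199601 + (0.47/2)·(-10.238059 + (-19.056569)) = -13.083839
p(1.41) ≈ -13.0838

-13.0838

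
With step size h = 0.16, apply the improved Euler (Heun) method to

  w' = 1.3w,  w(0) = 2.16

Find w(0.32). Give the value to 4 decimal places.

3.2659

Heun: k1 = f(t_n, w_n); k2 = f(t_n + h, w_n + h·k1); w_{n+1} = w_n + (h/2)·(k1 + k2).
t=0.000000, w=2.160000:
  k1 = f(0.000000, 2.160000) = 2.808000
  k2 = f(0.160000, 2.609280) = 3.392064
  w ← 2.160000 + (0.16/2)·(2.808000 + 3.392064) = 2.656005
t=0.160000, w=2.656005:
  k1 = f(0.160000, 2.656005) = 3.452807
  k2 = f(0.320000, 3.208454) = 4.170990
  w ← 2.656005 + (0.16/2)·(3.452807 + 4.170990) = 3.265909
w(0.32) ≈ 3.2659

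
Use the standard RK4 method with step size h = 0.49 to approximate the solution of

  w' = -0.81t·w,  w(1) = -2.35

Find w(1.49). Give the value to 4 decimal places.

RK4: k1 = f(t_n, w_n); k2 = f(t_n + h/2, w_n + (h/2)·k1); k3 = f(t_n + h/2, w_n + (h/2)·k2); k4 = f(t_n + h, w_n + h·k3); w_{n+1} = w_n + (h/6)·(k1 + 2k2 + 2k3 + k4).
t=1.000000, w=-2.350000:
  k1 = f(1.000000, -2.350000) = 1.903500
  k2 = f(1.245000, -1.883643) = 1.899559
  k3 = f(1.245000, -1.884608) = 1.900533
  k4 = f(1.490000, -1.418739) = 1.712276
  w ← -2.350000 + (0.49/6)·(k1 + 2k2 + 2k3 + k4) = -1.434030
w(1.49) ≈ -1.4340

-1.4340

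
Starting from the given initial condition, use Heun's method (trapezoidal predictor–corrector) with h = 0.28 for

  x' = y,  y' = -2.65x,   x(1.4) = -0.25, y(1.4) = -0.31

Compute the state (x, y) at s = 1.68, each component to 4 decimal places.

-0.3108, -0.0923

Heun on (x,y): k1 = f(s_n, state_n); k2 = f(s_n + h, state_n + h·k1); state_{n+1} = state_n + (h/2)·(k1 + k2).
1.400000: (-0.250000, -0.310000)
  k1 = (-0.310000, 0.662500)
  predictor → (-0.336800, -0.124500)
  k2 = (-0.124500, 0.892520)
  → (-0.310830, -0.092297)
(x(1.68), y(1.68)) ≈ (-0.3108, -0.0923)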